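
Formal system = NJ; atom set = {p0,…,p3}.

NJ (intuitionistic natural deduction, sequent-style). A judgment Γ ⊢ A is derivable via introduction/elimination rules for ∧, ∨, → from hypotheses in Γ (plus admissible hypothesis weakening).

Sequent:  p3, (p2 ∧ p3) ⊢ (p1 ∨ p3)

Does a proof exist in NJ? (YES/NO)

Derivation (root first):
[Wk] p3, (p2 ∧ p3) ⊢ (p1 ∨ p3)
  [∨I₂] p3 ⊢ (p1 ∨ p3)
    [Ax] p3 ⊢ p3

Result: YES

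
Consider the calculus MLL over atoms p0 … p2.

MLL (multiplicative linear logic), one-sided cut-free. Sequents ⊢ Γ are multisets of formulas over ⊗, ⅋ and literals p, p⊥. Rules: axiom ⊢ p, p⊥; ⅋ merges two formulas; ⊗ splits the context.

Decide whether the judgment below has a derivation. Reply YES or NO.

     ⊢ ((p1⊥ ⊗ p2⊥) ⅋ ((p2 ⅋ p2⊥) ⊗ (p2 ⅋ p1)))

Derivation (root first):
[⅋]  ⊢ ((p1⊥ ⊗ p2⊥) ⅋ ((p2 ⅋ p2⊥) ⊗ (p2 ⅋ p1)))
  [⊗]  ⊢ (p1⊥ ⊗ p2⊥), ((p2 ⅋ p2⊥) ⊗ (p2 ⅋ p1))
    [⅋]  ⊢ (p2 ⅋ p2⊥)
      [Ax]  ⊢ p2, p2⊥
    [⅋]  ⊢ (p1⊥ ⊗ p2⊥), (p2 ⅋ p1)
      [⊗]  ⊢ p1, p2, (p1⊥ ⊗ p2⊥)
        [Ax]  ⊢ p1, p1⊥
        [Ax]  ⊢ p2, p2⊥

Result: YES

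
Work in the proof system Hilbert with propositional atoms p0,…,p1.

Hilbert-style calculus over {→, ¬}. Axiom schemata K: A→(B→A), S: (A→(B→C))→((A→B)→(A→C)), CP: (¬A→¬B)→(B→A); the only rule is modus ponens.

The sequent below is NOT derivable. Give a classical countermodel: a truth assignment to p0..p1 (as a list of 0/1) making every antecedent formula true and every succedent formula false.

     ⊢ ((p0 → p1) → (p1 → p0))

Enumerate valuations to refute Γ ⊢ Δ:
  v=00: Γ:[] Δ:[((p0 → p1) → (p1 → p0))=T] refutes=False
  v=01: Γ:[] Δ:[((p0 → p1) → (p1 → p0))=F] refutes=True  ← countermodel

Result: [0, 1]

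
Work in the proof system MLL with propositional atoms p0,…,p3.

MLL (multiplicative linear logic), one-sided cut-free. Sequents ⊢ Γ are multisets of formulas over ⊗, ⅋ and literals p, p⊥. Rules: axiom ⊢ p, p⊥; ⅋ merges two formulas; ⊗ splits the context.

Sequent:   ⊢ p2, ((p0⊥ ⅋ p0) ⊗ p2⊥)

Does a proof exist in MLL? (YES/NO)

Derivation trace:
[⊗]  ⊢ p2, ((p0⊥ ⅋ p0) ⊗ p2⊥)
  [⅋]  ⊢ (p0⊥ ⅋ p0)
    [Ax]  ⊢ p0, p0⊥
  [Ax]  ⊢ p2, p2⊥

Result: YES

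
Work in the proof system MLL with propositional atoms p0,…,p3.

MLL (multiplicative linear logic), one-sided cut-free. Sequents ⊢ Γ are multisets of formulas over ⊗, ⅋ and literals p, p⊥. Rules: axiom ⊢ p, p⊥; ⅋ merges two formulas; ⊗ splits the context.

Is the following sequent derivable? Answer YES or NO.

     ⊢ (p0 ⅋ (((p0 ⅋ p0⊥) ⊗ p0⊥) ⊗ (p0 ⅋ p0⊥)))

Proof tree:
[⅋]  ⊢ (p0 ⅋ (((p0 ⅋ p0⊥) ⊗ p0⊥) ⊗ (p0 ⅋ p0⊥)))
  [⊗]  ⊢ p0, (((p0 ⅋ p0⊥) ⊗ p0⊥) ⊗ (p0 ⅋ p0⊥))
    [⊗]  ⊢ p0, ((p0 ⅋ p0⊥) ⊗ p0⊥)
      [⅋]  ⊢ (p0 ⅋ p0⊥)
        [Ax]  ⊢ p0, p0⊥
      [Ax]  ⊢ p0, p0⊥
    [⅋]  ⊢ (p0 ⅋ p0⊥)
      [Ax]  ⊢ p0, p0⊥

Result: YES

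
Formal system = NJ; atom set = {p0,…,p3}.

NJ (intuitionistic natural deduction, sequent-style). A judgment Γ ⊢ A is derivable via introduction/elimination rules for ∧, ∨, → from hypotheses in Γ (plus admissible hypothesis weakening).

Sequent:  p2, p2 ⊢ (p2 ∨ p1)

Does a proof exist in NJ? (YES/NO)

Proof tree:
[∨I₁] p2, p2 ⊢ (p2 ∨ p1)
  [Wk] p2, p2 ⊢ p2
    [Ax] p2 ⊢ p2

Result: YES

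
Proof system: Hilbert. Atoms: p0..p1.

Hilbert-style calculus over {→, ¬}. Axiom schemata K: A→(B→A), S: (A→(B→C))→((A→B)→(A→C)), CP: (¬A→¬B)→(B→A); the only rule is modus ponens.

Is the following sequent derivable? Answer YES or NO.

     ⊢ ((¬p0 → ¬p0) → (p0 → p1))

Search for a countermodel by truth-table:
  v=00: Γ:[] Δ:[((¬p0 → ¬p0) → (p0 → p1))=T] refutes=False
  v=01: Γ:[] Δ:[((¬p0 → ¬p0) → (p0 → p1))=T] refutes=False
  v=10: Γ:[] Δ:[((¬p0 → ¬p0) → (p0 → p1))=F] refutes=True  ← countermodel

Result: NO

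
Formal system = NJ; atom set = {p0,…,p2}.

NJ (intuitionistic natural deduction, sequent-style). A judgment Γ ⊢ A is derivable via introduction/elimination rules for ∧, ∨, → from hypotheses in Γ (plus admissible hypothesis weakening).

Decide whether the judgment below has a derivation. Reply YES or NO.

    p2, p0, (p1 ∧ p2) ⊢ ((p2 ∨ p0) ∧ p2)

Proof tree:
[Wk] p2, p0, (p1 ∧ p2) ⊢ ((p2 ∨ p0) ∧ p2)
  [∧I] p2, p0 ⊢ ((p2 ∨ p0) ∧ p2)
    [∨I₂] p0 ⊢ (p2 ∨ p0)
      [Ax] p0 ⊢ p0
    [Ax] p2 ⊢ p2

Result: YES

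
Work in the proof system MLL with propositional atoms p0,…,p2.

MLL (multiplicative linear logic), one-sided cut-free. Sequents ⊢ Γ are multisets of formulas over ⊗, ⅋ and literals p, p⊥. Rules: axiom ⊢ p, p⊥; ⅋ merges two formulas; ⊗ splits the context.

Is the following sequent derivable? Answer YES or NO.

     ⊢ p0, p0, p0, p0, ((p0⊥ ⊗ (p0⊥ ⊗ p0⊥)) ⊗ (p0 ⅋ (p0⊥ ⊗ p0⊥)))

Derivation trace:
[⊗]  ⊢ p0, p0, p0, p0, ((p0⊥ ⊗ (p0⊥ ⊗ p0⊥)) ⊗ (p0 ⅋ (p0⊥ ⊗ p0⊥)))
  [⊗]  ⊢ p0, p0, p0, (p0⊥ ⊗ (p0⊥ ⊗ p0⊥))
    [Ax]  ⊢ p0, p0⊥
    [⊗]  ⊢ p0, p0, (p0⊥ ⊗ p0⊥)
      [Ax]  ⊢ p0, p0⊥
      [Ax]  ⊢ p0, p0⊥
  [⅋]  ⊢ p0, (p0 ⅋ (p0⊥ ⊗ p0⊥))
    [⊗]  ⊢ p0, p0, (p0⊥ ⊗ p0⊥)
      [Ax]  ⊢ p0, p0⊥
      [Ax]  ⊢ p0, p0⊥

Result: YES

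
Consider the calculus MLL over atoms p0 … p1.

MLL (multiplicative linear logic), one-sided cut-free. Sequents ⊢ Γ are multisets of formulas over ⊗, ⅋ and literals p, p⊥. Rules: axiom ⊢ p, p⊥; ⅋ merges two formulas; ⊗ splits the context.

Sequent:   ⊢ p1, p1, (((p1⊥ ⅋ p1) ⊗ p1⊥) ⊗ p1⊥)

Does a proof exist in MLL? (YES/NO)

Derivation (root first):
[⊗]  ⊢ p1, p1, (((p1⊥ ⅋ p1) ⊗ p1⊥) ⊗ p1⊥)
  [⊗]  ⊢ p1, ((p1⊥ ⅋ p1) ⊗ p1⊥)
    [⅋]  ⊢ (p1⊥ ⅋ p1)
      [Ax]  ⊢ p1, p1⊥
    [Ax]  ⊢ p1, p1⊥
  [Ax]  ⊢ p1, p1⊥

Result: YES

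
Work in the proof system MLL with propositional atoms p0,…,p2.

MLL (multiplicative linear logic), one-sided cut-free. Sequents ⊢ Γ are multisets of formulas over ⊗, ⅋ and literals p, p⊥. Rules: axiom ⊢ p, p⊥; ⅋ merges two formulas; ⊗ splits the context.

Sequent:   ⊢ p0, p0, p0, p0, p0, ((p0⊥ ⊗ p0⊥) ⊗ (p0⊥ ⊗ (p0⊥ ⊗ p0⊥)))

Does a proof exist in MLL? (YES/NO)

Derivation (root first):
[⊗]  ⊢ p0, p0, p0, p0, p0, ((p0⊥ ⊗ p0⊥) ⊗ (p0⊥ ⊗ (p0⊥ ⊗ p0⊥)))
  [⊗]  ⊢ p0, p0, (p0⊥ ⊗ p0⊥)
    [Ax]  ⊢ p0, p0⊥
    [Ax]  ⊢ p0, p0⊥
  [⊗]  ⊢ p0, p0, p0, (p0⊥ ⊗ (p0⊥ ⊗ p0⊥))
    [Ax]  ⊢ p0, p0⊥
    [⊗]  ⊢ p0, p0, (p0⊥ ⊗ p0⊥)
      [Ax]  ⊢ p0, p0⊥
      [Ax]  ⊢ p0, p0⊥

Result: YES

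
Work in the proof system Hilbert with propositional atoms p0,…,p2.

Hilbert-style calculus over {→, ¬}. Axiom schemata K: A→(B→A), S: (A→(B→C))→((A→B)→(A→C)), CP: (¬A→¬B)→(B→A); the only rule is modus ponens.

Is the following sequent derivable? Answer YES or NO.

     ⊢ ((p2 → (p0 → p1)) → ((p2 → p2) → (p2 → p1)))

Truth-table refutation:
  v=000: Γ:[] Δ:[((p2 → (p0 → p1)) → ((p2 → p2) → (p2 → p1)))=T] refutes=False
  v=001: Γ:[] Δ:[((p2 → (p0 → p1)) → ((p2 → p2) → (p2 → p1)))=F] refutes=True  ← countermodel

Result: NO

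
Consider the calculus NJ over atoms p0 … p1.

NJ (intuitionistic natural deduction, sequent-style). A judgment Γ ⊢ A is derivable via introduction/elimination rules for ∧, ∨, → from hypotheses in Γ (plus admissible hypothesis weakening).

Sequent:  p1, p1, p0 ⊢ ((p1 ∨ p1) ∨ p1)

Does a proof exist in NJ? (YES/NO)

Derivation trace:
[∨I₁] p1, p1, p0 ⊢ ((p1 ∨ p1) ∨ p1)
  [Wk] p1, p1, p0 ⊢ (p1 ∨ p1)
    [Wk] p1, p1 ⊢ (p1 ∨ p1)
      [∨I₂] p1 ⊢ (p1 ∨ p1)
        [Ax] p1 ⊢ p1

Result: YES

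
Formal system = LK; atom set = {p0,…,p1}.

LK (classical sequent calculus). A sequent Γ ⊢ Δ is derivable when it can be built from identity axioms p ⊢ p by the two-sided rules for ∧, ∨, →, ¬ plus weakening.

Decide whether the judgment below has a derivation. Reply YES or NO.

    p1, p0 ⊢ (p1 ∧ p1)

Proof tree:
[∧R] p1, p0 ⊢ (p1 ∧ p1)
  [WL] p1, p1, p0 ⊢ p1
    [WL] p1, p1 ⊢ p1
      [Ax] p1 ⊢ p1
  [Ax] p1 ⊢ p1

Result: YES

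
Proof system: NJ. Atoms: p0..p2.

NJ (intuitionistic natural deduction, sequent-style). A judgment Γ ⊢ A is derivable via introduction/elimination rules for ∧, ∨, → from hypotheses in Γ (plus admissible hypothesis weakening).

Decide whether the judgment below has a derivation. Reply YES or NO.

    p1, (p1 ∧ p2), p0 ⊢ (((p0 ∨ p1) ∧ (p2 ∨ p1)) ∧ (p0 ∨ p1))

Derivation (root first):
[∧I] p1, (p1 ∧ p2), p0 ⊢ (((p0 ∨ p1) ∧ (p2 ∨ p1)) ∧ (p0 ∨ p1))
  [∧I] p1, (p1 ∧ p2), p0 ⊢ ((p0 ∨ p1) ∧ (p2 ∨ p1))
    [Wk] p0, (p1 ∧ p2) ⊢ (p0 ∨ p1)
      [∨I₁] p0 ⊢ (p0 ∨ p1)
        [Ax] p0 ⊢ p0
    [∨I₂] p1 ⊢ (p2 ∨ p1)
      [Ax] p1 ⊢ p1
  [Wk] p0, (p1 ∧ p2) ⊢ (p0 ∨ p1)
    [∨I₁] p0 ⊢ (p0 ∨ p1)
      [Ax] p0 ⊢ p0

Result: YES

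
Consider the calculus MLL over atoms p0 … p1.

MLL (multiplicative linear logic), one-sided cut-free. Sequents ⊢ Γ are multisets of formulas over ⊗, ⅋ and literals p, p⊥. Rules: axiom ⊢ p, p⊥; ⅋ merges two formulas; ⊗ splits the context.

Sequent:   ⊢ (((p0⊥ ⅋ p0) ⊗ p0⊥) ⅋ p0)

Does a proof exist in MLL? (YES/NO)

Derivation (root first):
[⅋]  ⊢ (((p0⊥ ⅋ p0) ⊗ p0⊥) ⅋ p0)
  [⊗]  ⊢ p0, ((p0⊥ ⅋ p0) ⊗ p0⊥)
    [⅋]  ⊢ (p0⊥ ⅋ p0)
      [Ax]  ⊢ p0, p0⊥
    [Ax]  ⊢ p0, p0⊥

Result: YES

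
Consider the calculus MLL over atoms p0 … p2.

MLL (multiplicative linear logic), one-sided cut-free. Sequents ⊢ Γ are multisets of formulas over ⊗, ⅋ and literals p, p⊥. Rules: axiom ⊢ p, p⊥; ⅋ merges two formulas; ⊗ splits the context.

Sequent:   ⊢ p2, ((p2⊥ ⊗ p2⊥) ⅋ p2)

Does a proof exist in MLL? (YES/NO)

Derivation (root first):
[⅋]  ⊢ p2, ((p2⊥ ⊗ p2⊥) ⅋ p2)
  [⊗]  ⊢ p2, p2, (p2⊥ ⊗ p2⊥)
    [Ax]  ⊢ p2, p2⊥
    [Ax]  ⊢ p2, p2⊥

Result: YES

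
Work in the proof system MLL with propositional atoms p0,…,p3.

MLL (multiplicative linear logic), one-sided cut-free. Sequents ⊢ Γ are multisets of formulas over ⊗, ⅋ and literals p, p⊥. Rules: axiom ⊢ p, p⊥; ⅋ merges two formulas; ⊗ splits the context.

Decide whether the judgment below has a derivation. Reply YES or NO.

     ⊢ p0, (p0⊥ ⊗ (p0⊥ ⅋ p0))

Derivation trace:
[⊗]  ⊢ p0, (p0⊥ ⊗ (p0⊥ ⅋ p0))
  [Ax]  ⊢ p0, p0⊥
  [⅋]  ⊢ (p0⊥ ⅋ p0)
    [Ax]  ⊢ p0, p0⊥

Result: YES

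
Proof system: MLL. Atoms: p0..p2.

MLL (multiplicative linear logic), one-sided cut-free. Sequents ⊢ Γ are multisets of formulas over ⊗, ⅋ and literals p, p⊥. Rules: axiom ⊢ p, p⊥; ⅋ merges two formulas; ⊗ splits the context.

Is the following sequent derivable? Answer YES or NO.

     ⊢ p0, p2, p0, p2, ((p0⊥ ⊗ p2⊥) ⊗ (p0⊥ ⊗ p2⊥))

Derivation trace:
[⊗]  ⊢ p0, p2, p0, p2, ((p0⊥ ⊗ p2⊥) ⊗ (p0⊥ ⊗ p2⊥))
  [⊗]  ⊢ p0, p2, (p0⊥ ⊗ p2⊥)
    [Ax]  ⊢ p0, p0⊥
    [Ax]  ⊢ p2, p2⊥
  [⊗]  ⊢ p0, p2, (p0⊥ ⊗ p2⊥)
    [Ax]  ⊢ p0, p0⊥
    [Ax]  ⊢ p2, p2⊥

Result: YES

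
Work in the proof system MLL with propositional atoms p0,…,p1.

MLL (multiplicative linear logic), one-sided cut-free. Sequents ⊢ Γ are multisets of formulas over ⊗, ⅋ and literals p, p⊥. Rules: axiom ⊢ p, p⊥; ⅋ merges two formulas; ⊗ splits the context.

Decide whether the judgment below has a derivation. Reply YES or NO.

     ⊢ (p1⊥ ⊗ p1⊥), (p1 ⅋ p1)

Proof tree:
[⅋]  ⊢ (p1⊥ ⊗ p1⊥), (p1 ⅋ p1)
  [⊗]  ⊢ p1, p1, (p1⊥ ⊗ p1⊥)
    [Ax]  ⊢ p1, p1⊥
    [Ax]  ⊢ p1, p1⊥

Result: YES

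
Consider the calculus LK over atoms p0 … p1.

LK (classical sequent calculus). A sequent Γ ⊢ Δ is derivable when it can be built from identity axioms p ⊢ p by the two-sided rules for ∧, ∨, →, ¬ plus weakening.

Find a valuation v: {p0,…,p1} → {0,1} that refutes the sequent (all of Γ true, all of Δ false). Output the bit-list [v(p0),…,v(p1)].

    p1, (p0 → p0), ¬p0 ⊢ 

Enumerate valuations to refute Γ ⊢ Δ:
  v=00: Γ:[p1=F, (p0 → p0)=T, ¬p0=T] Δ:[] refutes=False
  v=01: Γ:[p1=T, (p0 → p0)=T, ¬p0=T] Δ:[] refutes=True  ← countermodel

Result: [0, 1]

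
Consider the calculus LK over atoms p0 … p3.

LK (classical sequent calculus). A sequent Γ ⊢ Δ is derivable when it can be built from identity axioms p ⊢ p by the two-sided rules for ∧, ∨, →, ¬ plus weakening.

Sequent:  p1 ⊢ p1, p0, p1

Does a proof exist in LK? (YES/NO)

Derivation trace:
[WR] p1 ⊢ p1, p0, p1
  [WR] p1 ⊢ p1, p0
    [Ax] p1 ⊢ p1

Result: YES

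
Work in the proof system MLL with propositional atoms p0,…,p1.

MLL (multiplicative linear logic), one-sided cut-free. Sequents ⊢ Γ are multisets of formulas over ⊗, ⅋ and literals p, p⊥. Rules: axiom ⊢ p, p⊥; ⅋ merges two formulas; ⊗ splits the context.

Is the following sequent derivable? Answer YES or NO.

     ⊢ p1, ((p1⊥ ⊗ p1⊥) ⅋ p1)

Derivation trace:
[⅋]  ⊢ p1, ((p1⊥ ⊗ p1⊥) ⅋ p1)
  [⊗]  ⊢ p1, p1, (p1⊥ ⊗ p1⊥)
    [Ax]  ⊢ p1, p1⊥
    [Ax]  ⊢ p1, p1⊥

Result: YES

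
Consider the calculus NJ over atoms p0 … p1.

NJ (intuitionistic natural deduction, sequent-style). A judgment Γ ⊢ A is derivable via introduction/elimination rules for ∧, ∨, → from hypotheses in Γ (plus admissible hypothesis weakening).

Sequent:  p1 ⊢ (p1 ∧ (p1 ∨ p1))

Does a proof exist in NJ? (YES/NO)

Proof tree:
[∧I] p1 ⊢ (p1 ∧ (p1 ∨ p1))
  [Ax] p1 ⊢ p1
  [∨I₁] p1 ⊢ (p1 ∨ p1)
    [Ax] p1 ⊢ p1

Result: YES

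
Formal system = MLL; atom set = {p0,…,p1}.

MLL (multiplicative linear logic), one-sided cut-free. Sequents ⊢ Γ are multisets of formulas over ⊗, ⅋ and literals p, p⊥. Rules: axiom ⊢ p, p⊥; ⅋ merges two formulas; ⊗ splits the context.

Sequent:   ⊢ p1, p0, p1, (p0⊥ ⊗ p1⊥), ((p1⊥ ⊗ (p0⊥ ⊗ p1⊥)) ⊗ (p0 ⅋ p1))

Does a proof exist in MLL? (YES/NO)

Derivation trace:
[⊗]  ⊢ p1, p0, p1, (p0⊥ ⊗ p1⊥), ((p1⊥ ⊗ (p0⊥ ⊗ p1⊥)) ⊗ (p0 ⅋ p1))
  [⊗]  ⊢ p1, p0, p1, (p1⊥ ⊗ (p0⊥ ⊗ p1⊥))
    [Ax]  ⊢ p1, p1⊥
    [⊗]  ⊢ p0, p1, (p0⊥ ⊗ p1⊥)
      [Ax]  ⊢ p0, p0⊥
      [Ax]  ⊢ p1, p1⊥
  [⅋]  ⊢ (p0⊥ ⊗ p1⊥), (p0 ⅋ p1)
    [⊗]  ⊢ p0, p1, (p0⊥ ⊗ p1⊥)
      [Ax]  ⊢ p0, p0⊥
      [Ax]  ⊢ p1, p1⊥

Result: YES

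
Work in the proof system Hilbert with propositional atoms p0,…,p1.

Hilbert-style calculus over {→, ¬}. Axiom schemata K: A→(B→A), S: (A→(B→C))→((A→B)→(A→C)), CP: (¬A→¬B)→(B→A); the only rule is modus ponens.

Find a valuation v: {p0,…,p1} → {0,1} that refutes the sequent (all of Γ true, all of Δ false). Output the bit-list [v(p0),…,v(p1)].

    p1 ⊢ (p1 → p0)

Search for a countermodel by truth-table:
  v=00: Γ:[p1=F] Δ:[(p1 → p0)=T] refutes=False
  v=01: Γ:[p1=T] Δ:[(p1 → p0)=F] refutes=True  ← countermodel

Result: [0, 1]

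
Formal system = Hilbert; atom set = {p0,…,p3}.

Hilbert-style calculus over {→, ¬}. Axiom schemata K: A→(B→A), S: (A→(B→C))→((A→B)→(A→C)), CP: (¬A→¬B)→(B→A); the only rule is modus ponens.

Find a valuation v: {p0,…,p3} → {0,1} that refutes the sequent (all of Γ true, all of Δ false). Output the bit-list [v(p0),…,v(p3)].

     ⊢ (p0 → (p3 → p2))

Search for a countermodel by truth-table:
  v=0000: Γ:[] Δ:[(p0 → (p3 → p2))=T] refutes=False
  v=0001: Γ:[] Δ:[(p0 → (p3 → p2))=T] refutes=False
  v=0010: Γ:[] Δ:[(p0 → (p3 → p2))=T] refutes=False
  v=0011: Γ:[] Δ:[(p0 → (p3 → p2))=T] refutes=False
  v=0100: Γ:[] Δ:[(p0 → (p3 → p2))=T] refutes=False
  v=0101: Γ:[] Δ:[(p0 → (p3 → p2))=T] refutes=False
  v=0110: Γ:[] Δ:[(p0 → (p3 → p2))=T] refutes=False
  v=0111: Γ:[] Δ:[(p0 → (p3 → p2))=T] refutes=False
  v=1000: Γ:[] Δ:[(p0 → (p3 → p2))=T] refutes=False
  v=1001: Γ:[] Δ:[(p0 → (p3 → p2))=F] refutes=True  ← countermodel

Result: [1, 0, 0, 1]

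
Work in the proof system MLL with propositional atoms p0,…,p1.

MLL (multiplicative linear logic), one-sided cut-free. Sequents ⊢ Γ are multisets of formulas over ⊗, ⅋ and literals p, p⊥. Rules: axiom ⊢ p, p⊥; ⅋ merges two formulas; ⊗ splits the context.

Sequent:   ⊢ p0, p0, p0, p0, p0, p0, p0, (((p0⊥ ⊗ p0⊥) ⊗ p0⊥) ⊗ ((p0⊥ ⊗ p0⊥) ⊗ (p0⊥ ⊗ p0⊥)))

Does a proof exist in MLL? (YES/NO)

Proof tree:
[⊗]  ⊢ p0, p0, p0, p0, p0, p0, p0, (((p0⊥ ⊗ p0⊥) ⊗ p0⊥) ⊗ ((p0⊥ ⊗ p0⊥) ⊗ (p0⊥ ⊗ p0⊥)))
  [⊗]  ⊢ p0, p0, p0, ((p0⊥ ⊗ p0⊥) ⊗ p0⊥)
    [⊗]  ⊢ p0, p0, (p0⊥ ⊗ p0⊥)
      [Ax]  ⊢ p0, p0⊥
      [Ax]  ⊢ p0, p0⊥
    [Ax]  ⊢ p0, p0⊥
  [⊗]  ⊢ p0, p0, p0, p0, ((p0⊥ ⊗ p0⊥) ⊗ (p0⊥ ⊗ p0⊥))
    [⊗]  ⊢ p0, p0, (p0⊥ ⊗ p0⊥)
      [Ax]  ⊢ p0, p0⊥
      [Ax]  ⊢ p0, p0⊥
    [⊗]  ⊢ p0, p0, (p0⊥ ⊗ p0⊥)
      [Ax]  ⊢ p0, p0⊥
      [Ax]  ⊢ p0, p0⊥

Result: YES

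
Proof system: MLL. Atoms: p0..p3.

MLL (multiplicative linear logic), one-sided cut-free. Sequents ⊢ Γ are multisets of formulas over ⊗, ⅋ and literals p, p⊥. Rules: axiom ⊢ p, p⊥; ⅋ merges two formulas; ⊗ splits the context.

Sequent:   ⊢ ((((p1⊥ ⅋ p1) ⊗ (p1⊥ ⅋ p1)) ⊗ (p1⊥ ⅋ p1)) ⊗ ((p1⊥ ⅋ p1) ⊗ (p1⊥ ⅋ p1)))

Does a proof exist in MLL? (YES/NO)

Derivation trace:
[⊗]  ⊢ ((((p1⊥ ⅋ p1) ⊗ (p1⊥ ⅋ p1)) ⊗ (p1⊥ ⅋ p1)) ⊗ ((p1⊥ ⅋ p1) ⊗ (p1⊥ ⅋ p1)))
  [⊗]  ⊢ (((p1⊥ ⅋ p1) ⊗ (p1⊥ ⅋ p1)) ⊗ (p1⊥ ⅋ p1))
    [⊗]  ⊢ ((p1⊥ ⅋ p1) ⊗ (p1⊥ ⅋ p1))
      [⅋]  ⊢ (p1⊥ ⅋ p1)
        [Ax]  ⊢ p1, p1⊥
      [⅋]  ⊢ (p1⊥ ⅋ p1)
        [Ax]  ⊢ p1, p1⊥
    [⅋]  ⊢ (p1⊥ ⅋ p1)
      [Ax]  ⊢ p1, p1⊥
  [⊗]  ⊢ ((p1⊥ ⅋ p1) ⊗ (p1⊥ ⅋ p1))
    [⅋]  ⊢ (p1⊥ ⅋ p1)
      [Ax]  ⊢ p1, p1⊥
    [⅋]  ⊢ (p1⊥ ⅋ p1)
      [Ax]  ⊢ p1, p1⊥

Result: YES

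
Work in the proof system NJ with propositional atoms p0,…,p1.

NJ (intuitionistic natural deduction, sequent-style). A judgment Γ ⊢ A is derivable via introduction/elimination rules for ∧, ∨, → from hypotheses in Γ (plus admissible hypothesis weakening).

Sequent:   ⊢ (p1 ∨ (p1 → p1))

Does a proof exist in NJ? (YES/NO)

Derivation (root first):
[∨I₂]  ⊢ (p1 ∨ (p1 → p1))
  [→I]  ⊢ (p1 → p1)
    [Ax] p1 ⊢ p1

Result: YES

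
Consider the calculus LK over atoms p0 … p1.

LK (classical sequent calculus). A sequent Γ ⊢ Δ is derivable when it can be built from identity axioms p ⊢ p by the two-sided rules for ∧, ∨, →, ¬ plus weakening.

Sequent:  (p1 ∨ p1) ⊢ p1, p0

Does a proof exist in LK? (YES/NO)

Proof tree:
[WR] (p1 ∨ p1) ⊢ p1, p0
  [∨L] (p1 ∨ p1) ⊢ p1
    [Ax] p1 ⊢ p1
    [Ax] p1 ⊢ p1

Result: YES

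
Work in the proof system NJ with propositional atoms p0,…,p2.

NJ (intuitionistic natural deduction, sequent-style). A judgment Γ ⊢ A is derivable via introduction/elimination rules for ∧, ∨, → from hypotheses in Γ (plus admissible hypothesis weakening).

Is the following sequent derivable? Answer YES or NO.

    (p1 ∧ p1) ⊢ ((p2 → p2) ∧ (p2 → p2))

Proof tree:
[∧I] (p1 ∧ p1) ⊢ ((p2 → p2) ∧ (p2 → p2))
  [→I] (p1 ∧ p1) ⊢ (p2 → p2)
    [Wk] p2, (p1 ∧ p1) ⊢ p2
      [Ax] p2 ⊢ p2
  [→I]  ⊢ (p2 → p2)
    [Ax] p2 ⊢ p2

Result: YES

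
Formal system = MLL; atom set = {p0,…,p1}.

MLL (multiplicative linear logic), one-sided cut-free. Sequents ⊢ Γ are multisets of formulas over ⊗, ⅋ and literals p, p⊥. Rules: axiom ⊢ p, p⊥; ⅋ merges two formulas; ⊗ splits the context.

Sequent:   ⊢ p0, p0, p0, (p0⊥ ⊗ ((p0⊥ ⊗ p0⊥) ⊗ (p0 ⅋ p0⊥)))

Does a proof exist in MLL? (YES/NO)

Proof tree:
[⊗]  ⊢ p0, p0, p0, (p0⊥ ⊗ ((p0⊥ ⊗ p0⊥) ⊗ (p0 ⅋ p0⊥)))
  [Ax]  ⊢ p0, p0⊥
  [⊗]  ⊢ p0, p0, ((p0⊥ ⊗ p0⊥) ⊗ (p0 ⅋ p0⊥))
    [⊗]  ⊢ p0, p0, (p0⊥ ⊗ p0⊥)
      [Ax]  ⊢ p0, p0⊥
      [Ax]  ⊢ p0, p0⊥
    [⅋]  ⊢ (p0 ⅋ p0⊥)
      [Ax]  ⊢ p0, p0⊥

Result: YES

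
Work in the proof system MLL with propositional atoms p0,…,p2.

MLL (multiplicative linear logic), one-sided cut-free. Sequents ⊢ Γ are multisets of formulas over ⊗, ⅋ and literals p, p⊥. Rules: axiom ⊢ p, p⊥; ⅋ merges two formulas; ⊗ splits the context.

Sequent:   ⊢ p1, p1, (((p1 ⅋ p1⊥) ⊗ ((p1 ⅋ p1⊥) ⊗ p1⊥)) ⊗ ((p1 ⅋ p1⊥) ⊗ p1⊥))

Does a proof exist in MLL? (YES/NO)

Derivation trace:
[⊗]  ⊢ p1, p1, (((p1 ⅋ p1⊥) ⊗ ((p1 ⅋ p1⊥) ⊗ p1⊥)) ⊗ ((p1 ⅋ p1⊥) ⊗ p1⊥))
  [⊗]  ⊢ p1, ((p1 ⅋ p1⊥) ⊗ ((p1 ⅋ p1⊥) ⊗ p1⊥))
    [⅋]  ⊢ (p1 ⅋ p1⊥)
      [Ax]  ⊢ p1, p1⊥
    [⊗]  ⊢ p1, ((p1 ⅋ p1⊥) ⊗ p1⊥)
      [⅋]  ⊢ (p1 ⅋ p1⊥)
        [Ax]  ⊢ p1, p1⊥
      [Ax]  ⊢ p1, p1⊥
  [⊗]  ⊢ p1, ((p1 ⅋ p1⊥) ⊗ p1⊥)
    [⅋]  ⊢ (p1 ⅋ p1⊥)
      [Ax]  ⊢ p1, p1⊥
    [Ax]  ⊢ p1, p1⊥

Result: YES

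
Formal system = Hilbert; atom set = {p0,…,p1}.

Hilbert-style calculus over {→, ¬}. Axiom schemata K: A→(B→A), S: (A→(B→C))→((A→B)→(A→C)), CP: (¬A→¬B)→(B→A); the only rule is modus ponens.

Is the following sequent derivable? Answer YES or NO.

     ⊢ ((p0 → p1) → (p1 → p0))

Enumerate valuations to refute Γ ⊢ Δ:
  v=00: Γ:[] Δ:[((p0 → p1) → (p1 → p0))=T] refutes=False
  v=01: Γ:[] Δ:[((p0 → p1) → (p1 → p0))=F] refutes=True  ← countermodel

Result: NO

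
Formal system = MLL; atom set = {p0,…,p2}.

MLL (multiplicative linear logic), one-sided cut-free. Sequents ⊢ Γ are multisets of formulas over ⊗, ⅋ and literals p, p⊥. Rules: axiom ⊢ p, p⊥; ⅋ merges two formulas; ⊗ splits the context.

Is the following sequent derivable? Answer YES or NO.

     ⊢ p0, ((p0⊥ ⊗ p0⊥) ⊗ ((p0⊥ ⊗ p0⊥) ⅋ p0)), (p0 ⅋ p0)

Derivation trace:
[⅋]  ⊢ p0, ((p0⊥ ⊗ p0⊥) ⊗ ((p0⊥ ⊗ p0⊥) ⅋ p0)), (p0 ⅋ p0)
  [⊗]  ⊢ p0, p0, p0, ((p0⊥ ⊗ p0⊥) ⊗ ((p0⊥ ⊗ p0⊥) ⅋ p0))
    [⊗]  ⊢ p0, p0, (p0⊥ ⊗ p0⊥)
      [Ax]  ⊢ p0, p0⊥
      [Ax]  ⊢ p0, p0⊥
    [⅋]  ⊢ p0, ((p0⊥ ⊗ p0⊥) ⅋ p0)
      [⊗]  ⊢ p0, p0, (p0⊥ ⊗ p0⊥)
        [Ax]  ⊢ p0, p0⊥
        [Ax]  ⊢ p0, p0⊥

Result: YES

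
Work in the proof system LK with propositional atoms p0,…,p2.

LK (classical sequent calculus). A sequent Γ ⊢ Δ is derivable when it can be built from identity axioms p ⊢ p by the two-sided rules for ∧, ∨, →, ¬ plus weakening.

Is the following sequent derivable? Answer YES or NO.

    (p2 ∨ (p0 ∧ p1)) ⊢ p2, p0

Derivation trace:
[∨L] (p2 ∨ (p0 ∧ p1)) ⊢ p2, p0
  [Ax] p2 ⊢ p2
  [∧L] (p0 ∧ p1) ⊢ p0
    [WL] p0, p1 ⊢ p0
      [Ax] p0 ⊢ p0

Result: YES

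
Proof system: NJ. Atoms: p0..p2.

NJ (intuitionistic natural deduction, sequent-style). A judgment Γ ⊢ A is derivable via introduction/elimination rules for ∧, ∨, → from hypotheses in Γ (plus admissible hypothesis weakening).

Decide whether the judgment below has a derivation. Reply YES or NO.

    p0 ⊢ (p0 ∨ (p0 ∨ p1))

Derivation trace:
[∨I₂] p0 ⊢ (p0 ∨ (p0 ∨ p1))
  [∨I₁] p0 ⊢ (p0 ∨ p1)
    [Ax] p0 ⊢ p0

Result: YES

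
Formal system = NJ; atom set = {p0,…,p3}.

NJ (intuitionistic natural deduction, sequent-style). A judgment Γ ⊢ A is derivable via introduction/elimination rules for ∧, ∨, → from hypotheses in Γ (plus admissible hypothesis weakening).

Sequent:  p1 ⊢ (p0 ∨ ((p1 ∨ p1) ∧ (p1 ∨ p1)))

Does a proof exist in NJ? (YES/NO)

Derivation (root first):
[∨I₂] p1 ⊢ (p0 ∨ ((p1 ∨ p1) ∧ (p1 ∨ p1)))
  [∧I] p1 ⊢ ((p1 ∨ p1) ∧ (p1 ∨ p1))
    [∨I₁] p1 ⊢ (p1 ∨ p1)
      [Ax] p1 ⊢ p1
    [∨I₁] p1 ⊢ (p1 ∨ p1)
      [Ax] p1 ⊢ p1

Result: YES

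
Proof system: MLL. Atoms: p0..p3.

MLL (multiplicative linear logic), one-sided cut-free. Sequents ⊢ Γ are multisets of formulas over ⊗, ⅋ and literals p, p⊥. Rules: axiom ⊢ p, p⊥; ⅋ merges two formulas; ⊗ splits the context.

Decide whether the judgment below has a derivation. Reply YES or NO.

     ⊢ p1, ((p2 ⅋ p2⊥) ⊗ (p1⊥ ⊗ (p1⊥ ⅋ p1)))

Derivation trace:
[⊗]  ⊢ p1, ((p2 ⅋ p2⊥) ⊗ (p1⊥ ⊗ (p1⊥ ⅋ p1)))
  [⅋]  ⊢ (p2 ⅋ p2⊥)
    [Ax]  ⊢ p2, p2⊥
  [⊗]  ⊢ p1, (p1⊥ ⊗ (p1⊥ ⅋ p1))
    [Ax]  ⊢ p1, p1⊥
    [⅋]  ⊢ (p1⊥ ⅋ p1)
      [Ax]  ⊢ p1, p1⊥

Result: YES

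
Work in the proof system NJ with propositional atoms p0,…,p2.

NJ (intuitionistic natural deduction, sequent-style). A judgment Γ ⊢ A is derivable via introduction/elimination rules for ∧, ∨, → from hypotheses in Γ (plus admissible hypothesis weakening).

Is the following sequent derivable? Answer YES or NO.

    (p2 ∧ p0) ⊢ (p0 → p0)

Derivation (root first):
[Wk] (p2 ∧ p0) ⊢ (p0 → p0)
  [→I]  ⊢ (p0 → p0)
    [Ax] p0 ⊢ p0

Result: YES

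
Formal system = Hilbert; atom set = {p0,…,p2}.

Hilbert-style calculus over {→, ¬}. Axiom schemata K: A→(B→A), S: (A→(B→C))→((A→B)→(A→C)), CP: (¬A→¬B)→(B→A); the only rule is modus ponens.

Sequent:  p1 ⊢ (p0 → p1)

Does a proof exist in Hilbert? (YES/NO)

Derivation trace:
[MP] p1 ⊢ (p0 → p1)
  [K]  ⊢ (p1 → (p0 → p1))
  [MP] p1 ⊢ p1
    [MP] p1 ⊢ (p1 → p1)
      [K]  ⊢ (p1 → (p1 → p1))
      [Hyp] p1 ⊢ p1
    [Hyp] p1 ⊢ p1

Result: YES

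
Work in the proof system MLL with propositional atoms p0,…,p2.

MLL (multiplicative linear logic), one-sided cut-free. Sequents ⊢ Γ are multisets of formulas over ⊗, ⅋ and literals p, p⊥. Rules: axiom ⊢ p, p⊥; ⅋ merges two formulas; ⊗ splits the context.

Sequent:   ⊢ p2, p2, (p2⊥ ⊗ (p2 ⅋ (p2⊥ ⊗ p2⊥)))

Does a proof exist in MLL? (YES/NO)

Derivation trace:
[⊗]  ⊢ p2, p2, (p2⊥ ⊗ (p2 ⅋ (p2⊥ ⊗ p2⊥)))
  [Ax]  ⊢ p2, p2⊥
  [⅋]  ⊢ p2, (p2 ⅋ (p2⊥ ⊗ p2⊥))
    [⊗]  ⊢ p2, p2, (p2⊥ ⊗ p2⊥)
      [Ax]  ⊢ p2, p2⊥
      [Ax]  ⊢ p2, p2⊥

Result: YES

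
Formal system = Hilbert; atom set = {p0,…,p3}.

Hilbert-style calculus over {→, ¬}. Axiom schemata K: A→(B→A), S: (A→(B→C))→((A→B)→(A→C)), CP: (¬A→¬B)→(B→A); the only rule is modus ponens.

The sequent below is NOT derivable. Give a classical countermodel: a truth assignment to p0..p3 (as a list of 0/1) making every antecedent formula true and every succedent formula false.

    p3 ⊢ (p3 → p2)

Search for a countermodel by truth-table:
  v=0000: Γ:[p3=F] Δ:[(p3 → p2)=T] refutes=False
  v=0001: Γ:[p3=T] Δ:[(p3 → p2)=F] refutes=True  ← countermodel

Result: [0, 0, 0, 1]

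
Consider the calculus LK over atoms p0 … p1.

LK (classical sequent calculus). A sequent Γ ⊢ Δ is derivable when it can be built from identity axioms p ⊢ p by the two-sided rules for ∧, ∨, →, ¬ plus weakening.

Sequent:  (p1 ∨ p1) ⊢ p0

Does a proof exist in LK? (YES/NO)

Truth-table refutation:
  v=00: Γ:[(p1 ∨ p1)=F] Δ:[p0=F] refutes=False
  v=01: Γ:[(p1 ∨ p1)=T] Δ:[p0=F] refutes=True  ← countermodel

Result: NO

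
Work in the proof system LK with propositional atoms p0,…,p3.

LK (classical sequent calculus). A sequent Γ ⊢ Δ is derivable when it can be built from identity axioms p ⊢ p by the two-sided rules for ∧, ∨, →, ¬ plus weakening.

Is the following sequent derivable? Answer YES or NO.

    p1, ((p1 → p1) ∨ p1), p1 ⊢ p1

Derivation trace:
[WL] p1, ((p1 → p1) ∨ p1), p1 ⊢ p1
  [∨L] p1, ((p1 → p1) ∨ p1) ⊢ p1
    [→L] p1, (p1 → p1) ⊢ p1
      [Ax] p1 ⊢ p1
      [Ax] p1 ⊢ p1
    [Ax] p1 ⊢ p1

Result: YES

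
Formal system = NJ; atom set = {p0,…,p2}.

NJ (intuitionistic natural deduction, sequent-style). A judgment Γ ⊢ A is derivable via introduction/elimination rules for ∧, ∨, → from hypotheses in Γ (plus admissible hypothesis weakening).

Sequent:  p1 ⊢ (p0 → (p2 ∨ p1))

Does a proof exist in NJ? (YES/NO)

Derivation trace:
[→I] p1 ⊢ (p0 → (p2 ∨ p1))
  [∨I₂] p1, p0 ⊢ (p2 ∨ p1)
    [Wk] p1, p0 ⊢ p1
      [Ax] p1 ⊢ p1

Result: YES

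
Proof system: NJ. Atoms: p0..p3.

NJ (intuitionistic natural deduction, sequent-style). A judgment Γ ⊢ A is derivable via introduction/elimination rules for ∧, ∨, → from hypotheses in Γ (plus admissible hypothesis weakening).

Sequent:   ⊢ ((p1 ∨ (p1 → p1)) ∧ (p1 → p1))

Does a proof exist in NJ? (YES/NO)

Derivation trace:
[∧I]  ⊢ ((p1 ∨ (p1 → p1)) ∧ (p1 → p1))
  [∨I₂]  ⊢ (p1 ∨ (p1 → p1))
    [→I]  ⊢ (p1 → p1)
      [Ax] p1 ⊢ p1
  [→I]  ⊢ (p1 → p1)
    [Ax] p1 ⊢ p1

Result: YES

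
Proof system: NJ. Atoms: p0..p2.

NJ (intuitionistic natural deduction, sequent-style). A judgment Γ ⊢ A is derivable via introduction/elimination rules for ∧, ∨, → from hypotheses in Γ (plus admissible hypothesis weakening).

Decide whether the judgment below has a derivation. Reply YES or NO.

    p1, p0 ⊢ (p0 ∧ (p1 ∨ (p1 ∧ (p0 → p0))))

Derivation trace:
[∧I] p1, p0 ⊢ (p0 ∧ (p1 ∨ (p1 ∧ (p0 → p0))))
  [Ax] p0 ⊢ p0
  [∨I₂] p1 ⊢ (p1 ∨ (p1 ∧ (p0 → p0)))
    [∧I] p1 ⊢ (p1 ∧ (p0 → p0))
      [Ax] p1 ⊢ p1
      [→I]  ⊢ (p0 → p0)
        [Ax] p0 ⊢ p0

Result: YES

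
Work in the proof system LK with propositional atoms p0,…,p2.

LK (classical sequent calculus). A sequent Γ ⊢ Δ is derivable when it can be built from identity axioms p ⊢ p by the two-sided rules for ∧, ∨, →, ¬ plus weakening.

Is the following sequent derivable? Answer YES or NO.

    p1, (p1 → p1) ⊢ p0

Search for a countermodel by truth-table:
  v=000: Γ:[p1=F, (p1 → p1)=T] Δ:[p0=F] refutes=False
  v=001: Γ:[p1=F, (p1 → p1)=T] Δ:[p0=F] refutes=False
  v=010: Γ:[p1=T, (p1 → p1)=T] Δ:[p0=F] refutes=True  ← countermodel

Result: NO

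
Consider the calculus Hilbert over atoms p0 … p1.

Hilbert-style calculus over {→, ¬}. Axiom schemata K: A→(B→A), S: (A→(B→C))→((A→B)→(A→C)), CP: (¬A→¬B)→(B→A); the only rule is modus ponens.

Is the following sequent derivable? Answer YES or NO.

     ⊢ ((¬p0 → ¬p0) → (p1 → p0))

Truth-table refutation:
  v=00: Γ:[] Δ:[((¬p0 → ¬p0) → (p1 → p0))=T] refutes=False
  v=01: Γ:[] Δ:[((¬p0 → ¬p0) → (p1 → p0))=F] refutes=True  ← countermodel

Result: NO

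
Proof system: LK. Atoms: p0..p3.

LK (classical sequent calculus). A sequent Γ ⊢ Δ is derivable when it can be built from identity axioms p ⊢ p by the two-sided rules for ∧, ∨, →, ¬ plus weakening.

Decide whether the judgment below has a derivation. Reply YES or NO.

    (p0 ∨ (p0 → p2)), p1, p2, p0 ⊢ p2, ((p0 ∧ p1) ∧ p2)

Derivation trace:
[∧R] (p0 ∨ (p0 → p2)), p1, p2, p0 ⊢ p2, ((p0 ∧ p1) ∧ p2)
  [∧R] (p0 ∨ (p0 → p2)), p1, p0 ⊢ p2, (p0 ∧ p1)
    [∨L] p0, (p0 ∨ (p0 → p2)) ⊢ p2, p0
      [Ax] p0 ⊢ p0
      [→L] p0, (p0 → p2) ⊢ p2
        [Ax] p0 ⊢ p0
        [Ax] p2 ⊢ p2
    [Ax] p1 ⊢ p1
  [Ax] p2 ⊢ p2

Result: YES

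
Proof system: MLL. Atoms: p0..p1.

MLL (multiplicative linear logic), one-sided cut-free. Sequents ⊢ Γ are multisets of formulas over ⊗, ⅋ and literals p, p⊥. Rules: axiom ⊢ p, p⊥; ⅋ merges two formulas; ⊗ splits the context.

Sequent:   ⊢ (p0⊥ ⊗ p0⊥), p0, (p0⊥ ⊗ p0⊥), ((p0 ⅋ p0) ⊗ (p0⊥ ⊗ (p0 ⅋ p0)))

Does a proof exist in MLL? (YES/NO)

Derivation (root first):
[⊗]  ⊢ (p0⊥ ⊗ p0⊥), p0, (p0⊥ ⊗ p0⊥), ((p0 ⅋ p0) ⊗ (p0⊥ ⊗ (p0 ⅋ p0)))
  [⅋]  ⊢ (p0⊥ ⊗ p0⊥), (p0 ⅋ p0)
    [⊗]  ⊢ p0, p0, (p0⊥ ⊗ p0⊥)
      [Ax]  ⊢ p0, p0⊥
      [Ax]  ⊢ p0, p0⊥
  [⊗]  ⊢ p0, (p0⊥ ⊗ p0⊥), (p0⊥ ⊗ (p0 ⅋ p0))
    [Ax]  ⊢ p0, p0⊥
    [⅋]  ⊢ (p0⊥ ⊗ p0⊥), (p0 ⅋ p0)
      [⊗]  ⊢ p0, p0, (p0⊥ ⊗ p0⊥)
        [Ax]  ⊢ p0, p0⊥
        [Ax]  ⊢ p0, p0⊥

Result: YES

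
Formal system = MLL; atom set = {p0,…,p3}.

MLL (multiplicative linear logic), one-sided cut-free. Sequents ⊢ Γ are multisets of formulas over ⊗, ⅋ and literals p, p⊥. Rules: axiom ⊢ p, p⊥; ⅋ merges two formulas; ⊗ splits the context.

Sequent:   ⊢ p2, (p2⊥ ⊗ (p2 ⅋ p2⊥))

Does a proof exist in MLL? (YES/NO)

Proof tree:
[⊗]  ⊢ p2, (p2⊥ ⊗ (p2 ⅋ p2⊥))
  [Ax]  ⊢ p2, p2⊥
  [⅋]  ⊢ (p2 ⅋ p2⊥)
    [Ax]  ⊢ p2, p2⊥

Result: YES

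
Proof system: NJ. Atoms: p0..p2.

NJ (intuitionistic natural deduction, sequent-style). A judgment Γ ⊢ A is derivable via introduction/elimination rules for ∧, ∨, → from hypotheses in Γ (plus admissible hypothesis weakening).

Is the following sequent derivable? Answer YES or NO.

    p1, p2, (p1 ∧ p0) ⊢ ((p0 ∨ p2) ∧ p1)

Derivation (root first):
[Wk] p1, p2, (p1 ∧ p0) ⊢ ((p0 ∨ p2) ∧ p1)
  [∧I] p1, p2 ⊢ ((p0 ∨ p2) ∧ p1)
    [∨I₂] p2 ⊢ (p0 ∨ p2)
      [Ax] p2 ⊢ p2
    [Ax] p1 ⊢ p1

Result: YES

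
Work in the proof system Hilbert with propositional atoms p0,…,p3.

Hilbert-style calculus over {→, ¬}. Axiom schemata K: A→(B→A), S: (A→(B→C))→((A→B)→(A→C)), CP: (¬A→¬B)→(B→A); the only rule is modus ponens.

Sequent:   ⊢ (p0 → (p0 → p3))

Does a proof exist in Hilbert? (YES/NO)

Truth-table refutation:
  v=0000: Γ:[] Δ:[(p0 → (p0 → p3))=T] refutes=False
  v=0001: Γ:[] Δ:[(p0 → (p0 → p3))=T] refutes=False
  v=0010: Γ:[] Δ:[(p0 → (p0 → p3))=T] refutes=False
  v=0011: Γ:[] Δ:[(p0 → (p0 → p3))=T] refutes=False
  v=0100: Γ:[] Δ:[(p0 → (p0 → p3))=T] refutes=False
  v=0101: Γ:[] Δ:[(p0 → (p0 → p3))=T] refutes=False
  v=0110: Γ:[] Δ:[(p0 → (p0 → p3))=T] refutes=False
  v=0111: Γ:[] Δ:[(p0 → (p0 → p3))=T] refutes=False
  v=1000: Γ:[] Δ:[(p0 → (p0 → p3))=F] refutes=True  ← countermodel

Result: NO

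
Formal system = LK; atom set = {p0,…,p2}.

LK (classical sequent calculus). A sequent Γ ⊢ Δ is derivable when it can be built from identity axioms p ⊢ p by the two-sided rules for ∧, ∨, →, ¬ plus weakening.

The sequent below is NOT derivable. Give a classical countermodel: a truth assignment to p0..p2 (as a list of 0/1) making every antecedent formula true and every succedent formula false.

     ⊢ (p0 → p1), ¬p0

Truth-table refutation:
  v=000: Γ:[] Δ:[(p0 → p1)=T, ¬p0=T] refutes=False
  v=001: Γ:[] Δ:[(p0 → p1)=T, ¬p0=T] refutes=False
  v=010: Γ:[] Δ:[(p0 → p1)=T, ¬p0=T] refutes=False
  v=011: Γ:[] Δ:[(p0 → p1)=T, ¬p0=T] refutes=False
  v=100: Γ:[] Δ:[(p0 → p1)=F, ¬p0=F] refutes=True  ← countermodel

Result: [1, 0, 0]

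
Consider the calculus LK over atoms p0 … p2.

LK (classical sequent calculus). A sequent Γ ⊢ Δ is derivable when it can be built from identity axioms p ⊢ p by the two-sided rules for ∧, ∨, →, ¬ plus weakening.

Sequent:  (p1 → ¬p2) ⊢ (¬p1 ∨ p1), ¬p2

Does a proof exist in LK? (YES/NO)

Derivation trace:
[→L] (p1 → ¬p2) ⊢ (¬p1 ∨ p1), ¬p2
  [WR]  ⊢ (¬p1 ∨ p1), p1
    [∨R]  ⊢ (¬p1 ∨ p1)
      [¬R]  ⊢ p1, ¬p1
        [Ax] p1 ⊢ p1
  [¬L] ¬p2 ⊢ ¬p2
    [¬R]  ⊢ p2, ¬p2
      [Ax] p2 ⊢ p2

Result: YES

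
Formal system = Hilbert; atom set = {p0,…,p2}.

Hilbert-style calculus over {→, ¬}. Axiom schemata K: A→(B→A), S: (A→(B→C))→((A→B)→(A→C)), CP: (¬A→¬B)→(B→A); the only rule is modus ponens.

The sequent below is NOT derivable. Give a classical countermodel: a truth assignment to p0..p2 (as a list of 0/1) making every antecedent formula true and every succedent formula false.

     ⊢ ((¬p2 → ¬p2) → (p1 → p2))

Search for a countermodel by truth-table:
  v=000: Γ:[] Δ:[((¬p2 → ¬p2) → (p1 → p2))=T] refutes=False
  v=001: Γ:[] Δ:[((¬p2 → ¬p2) → (p1 → p2))=T] refutes=False
  v=010: Γ:[] Δ:[((¬p2 → ¬p2) → (p1 → p2))=F] refutes=True  ← countermodel

Result: [0, 1, 0]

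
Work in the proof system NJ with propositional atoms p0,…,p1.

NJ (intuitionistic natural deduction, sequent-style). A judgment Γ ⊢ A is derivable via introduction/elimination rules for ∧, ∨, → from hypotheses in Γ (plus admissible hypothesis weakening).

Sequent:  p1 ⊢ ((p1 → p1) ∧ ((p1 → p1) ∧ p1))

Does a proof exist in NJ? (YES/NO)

Proof tree:
[∧I] p1 ⊢ ((p1 → p1) ∧ ((p1 → p1) ∧ p1))
  [→I]  ⊢ (p1 → p1)
    [Ax] p1 ⊢ p1
  [∧I] p1 ⊢ ((p1 → p1) ∧ p1)
    [→I]  ⊢ (p1 → p1)
      [Ax] p1 ⊢ p1
    [Ax] p1 ⊢ p1

Result: YES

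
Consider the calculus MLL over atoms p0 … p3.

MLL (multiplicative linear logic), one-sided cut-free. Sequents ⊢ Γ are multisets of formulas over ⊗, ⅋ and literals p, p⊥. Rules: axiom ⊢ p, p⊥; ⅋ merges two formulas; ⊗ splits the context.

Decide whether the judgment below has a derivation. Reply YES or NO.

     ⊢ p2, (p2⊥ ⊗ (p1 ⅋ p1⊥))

Derivation trace:
[⊗]  ⊢ p2, (p2⊥ ⊗ (p1 ⅋ p1⊥))
  [Ax]  ⊢ p2, p2⊥
  [⅋]  ⊢ (p1 ⅋ p1⊥)
    [Ax]  ⊢ p1, p1⊥

Result: YES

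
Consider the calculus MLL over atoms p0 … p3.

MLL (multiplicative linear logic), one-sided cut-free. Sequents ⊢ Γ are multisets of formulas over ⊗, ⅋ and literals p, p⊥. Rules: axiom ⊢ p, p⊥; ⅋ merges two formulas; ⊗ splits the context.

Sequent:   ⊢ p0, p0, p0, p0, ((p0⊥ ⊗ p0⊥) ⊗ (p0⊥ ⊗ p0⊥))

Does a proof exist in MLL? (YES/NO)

Proof tree:
[⊗]  ⊢ p0, p0, p0, p0, ((p0⊥ ⊗ p0⊥) ⊗ (p0⊥ ⊗ p0⊥))
  [⊗]  ⊢ p0, p0, (p0⊥ ⊗ p0⊥)
    [Ax]  ⊢ p0, p0⊥
    [Ax]  ⊢ p0, p0⊥
  [⊗]  ⊢ p0, p0, (p0⊥ ⊗ p0⊥)
    [Ax]  ⊢ p0, p0⊥
    [Ax]  ⊢ p0, p0⊥

Result: YES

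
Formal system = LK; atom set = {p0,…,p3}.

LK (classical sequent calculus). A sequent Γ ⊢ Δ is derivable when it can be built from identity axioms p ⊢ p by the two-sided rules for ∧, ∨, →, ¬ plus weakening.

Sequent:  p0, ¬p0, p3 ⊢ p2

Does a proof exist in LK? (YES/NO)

Proof tree:
[WR] p0, ¬p0, p3 ⊢ p2
  [WL] p0, ¬p0, p3 ⊢ 
    [¬L] p0, ¬p0 ⊢ 
      [Ax] p0 ⊢ p0

Result: YES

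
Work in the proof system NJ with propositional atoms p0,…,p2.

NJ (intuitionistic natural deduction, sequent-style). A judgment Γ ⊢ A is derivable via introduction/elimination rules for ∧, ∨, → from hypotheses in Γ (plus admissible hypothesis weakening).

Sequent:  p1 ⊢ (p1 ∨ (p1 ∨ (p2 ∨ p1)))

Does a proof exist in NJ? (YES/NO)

Derivation (root first):
[∨I₂] p1 ⊢ (p1 ∨ (p1 ∨ (p2 ∨ p1)))
  [∨I₂] p1 ⊢ (p1 ∨ (p2 ∨ p1))
    [∨I₂] p1 ⊢ (p2 ∨ p1)
      [Ax] p1 ⊢ p1

Result: YES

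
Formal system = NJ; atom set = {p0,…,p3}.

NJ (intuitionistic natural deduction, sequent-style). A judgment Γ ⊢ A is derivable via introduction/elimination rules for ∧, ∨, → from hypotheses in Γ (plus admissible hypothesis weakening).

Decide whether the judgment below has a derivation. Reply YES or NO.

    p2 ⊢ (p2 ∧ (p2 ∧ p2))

Derivation (root first):
[∧I] p2 ⊢ (p2 ∧ (p2 ∧ p2))
  [Ax] p2 ⊢ p2
  [∧I] p2 ⊢ (p2 ∧ p2)
    [Ax] p2 ⊢ p2
    [Ax] p2 ⊢ p2

Result: YES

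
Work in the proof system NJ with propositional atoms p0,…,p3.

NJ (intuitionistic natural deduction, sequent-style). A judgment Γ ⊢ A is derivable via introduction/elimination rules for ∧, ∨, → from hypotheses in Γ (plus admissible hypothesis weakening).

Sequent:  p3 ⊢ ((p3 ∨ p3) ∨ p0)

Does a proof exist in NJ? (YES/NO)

Proof tree:
[∨I₁] p3 ⊢ ((p3 ∨ p3) ∨ p0)
  [∨I₂] p3 ⊢ (p3 ∨ p3)
    [Ax] p3 ⊢ p3

Result: YES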